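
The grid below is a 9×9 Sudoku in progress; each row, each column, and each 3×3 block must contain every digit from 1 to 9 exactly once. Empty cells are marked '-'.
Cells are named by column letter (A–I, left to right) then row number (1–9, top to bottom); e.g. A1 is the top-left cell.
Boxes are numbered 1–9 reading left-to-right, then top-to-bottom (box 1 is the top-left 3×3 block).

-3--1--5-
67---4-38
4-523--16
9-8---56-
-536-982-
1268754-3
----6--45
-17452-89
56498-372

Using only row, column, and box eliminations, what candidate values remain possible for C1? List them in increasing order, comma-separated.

2,9

Row 1 already contains {1, 3, 5}.
Column C already contains {3, 4, 5, 6, 7, 8}.
Its 3×3 block (box 1) already contains {3, 4, 5, 6, 7}.
Removing those from 1–9 leaves {2, 9} as the candidates for C1.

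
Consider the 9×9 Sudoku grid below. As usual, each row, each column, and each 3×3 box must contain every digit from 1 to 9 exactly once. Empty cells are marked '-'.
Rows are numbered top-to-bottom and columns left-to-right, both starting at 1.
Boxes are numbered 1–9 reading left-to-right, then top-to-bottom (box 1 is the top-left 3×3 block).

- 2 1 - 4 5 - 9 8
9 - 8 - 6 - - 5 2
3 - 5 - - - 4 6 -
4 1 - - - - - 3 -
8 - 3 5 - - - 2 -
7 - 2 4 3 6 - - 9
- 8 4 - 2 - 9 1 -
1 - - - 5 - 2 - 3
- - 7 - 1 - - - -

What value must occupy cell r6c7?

Cell r6c7 itself could take any of {1, 5, 8} by direct elimination.
Consider where 1 can go in row 6.
r6c2 is out (column 2 already has a 1).
r6c8 is out (column 8 already has a 1).
So the only cell in row 6 that can hold 1 is r6c7.
Therefore r6c7 = 1.

1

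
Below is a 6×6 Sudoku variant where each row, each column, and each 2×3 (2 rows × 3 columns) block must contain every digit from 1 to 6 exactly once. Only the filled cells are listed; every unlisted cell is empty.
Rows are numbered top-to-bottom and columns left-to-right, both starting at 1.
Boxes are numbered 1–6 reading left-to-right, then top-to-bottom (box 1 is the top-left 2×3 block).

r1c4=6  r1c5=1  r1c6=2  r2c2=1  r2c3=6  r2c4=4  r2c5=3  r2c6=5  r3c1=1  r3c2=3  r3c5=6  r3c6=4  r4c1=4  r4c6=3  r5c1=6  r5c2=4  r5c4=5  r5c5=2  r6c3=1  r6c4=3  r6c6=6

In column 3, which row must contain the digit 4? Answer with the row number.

1

Consider where 4 can go in column 3.
r3c3 is out (row 3 already has a 4).
r4c3 is out (row 4 already has a 4).
r5c3 is out (row 5 already has a 4).
So the only cell in column 3 that can hold 4 is r1c3.
That is row 1.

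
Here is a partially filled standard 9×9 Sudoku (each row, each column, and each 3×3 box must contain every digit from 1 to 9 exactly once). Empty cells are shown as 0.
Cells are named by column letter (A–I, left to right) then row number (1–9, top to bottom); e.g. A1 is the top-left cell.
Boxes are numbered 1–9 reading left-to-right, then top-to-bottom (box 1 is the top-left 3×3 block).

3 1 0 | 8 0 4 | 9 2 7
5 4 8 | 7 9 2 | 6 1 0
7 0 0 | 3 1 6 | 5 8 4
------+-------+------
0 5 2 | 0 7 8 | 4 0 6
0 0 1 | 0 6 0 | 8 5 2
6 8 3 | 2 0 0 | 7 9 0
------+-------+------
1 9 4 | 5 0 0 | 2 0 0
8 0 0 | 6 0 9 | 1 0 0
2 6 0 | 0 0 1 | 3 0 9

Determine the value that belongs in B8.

3

Cell B8 itself could take any of {3, 7} by direct elimination.
Consider where 3 can go in column B.
B3 is out (row 3 already has a 3).
B5 is out (box 4 already has a 3).
So the only cell in column B that can hold 3 is B8.
Therefore B8 = 3.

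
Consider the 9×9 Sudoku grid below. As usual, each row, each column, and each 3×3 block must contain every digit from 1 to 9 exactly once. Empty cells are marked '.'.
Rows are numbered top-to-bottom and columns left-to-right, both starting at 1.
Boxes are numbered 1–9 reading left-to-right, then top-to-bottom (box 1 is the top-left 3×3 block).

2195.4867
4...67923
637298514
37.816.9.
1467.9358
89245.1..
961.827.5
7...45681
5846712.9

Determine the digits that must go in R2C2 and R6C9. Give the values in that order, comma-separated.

For R2C2:
  Row 2 already contains {2, 3, 4, 6, 7, 9}.
  Column 2 already contains {1, 3, 4, 6, 7, 8, 9}.
  Its 3×3 block (box 1) already contains {1, 2, 3, 4, 6, 7, 9}.
  The only value from 1–9 not eliminated is 5, so R2C2 = 5.
For R6C9:
  Row 6 already contains {1, 2, 4, 5, 8, 9}.
  Column 9 already contains {1, 3, 4, 5, 7, 8, 9}.
  Its 3×3 block (box 6) already contains {1, 3, 5, 8, 9}.
  The only value from 1–9 not eliminated is 6, so R6C9 = 6.

5,6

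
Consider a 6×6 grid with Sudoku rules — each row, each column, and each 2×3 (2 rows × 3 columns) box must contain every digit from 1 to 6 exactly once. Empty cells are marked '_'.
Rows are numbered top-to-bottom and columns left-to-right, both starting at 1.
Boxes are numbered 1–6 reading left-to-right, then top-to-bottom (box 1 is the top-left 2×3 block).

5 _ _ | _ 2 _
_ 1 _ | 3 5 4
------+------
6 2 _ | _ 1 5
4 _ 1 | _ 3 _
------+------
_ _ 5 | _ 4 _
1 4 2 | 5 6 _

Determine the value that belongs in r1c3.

Cell r1c3 itself could take any of {3, 4, 6} by direct elimination.
Consider where 4 can go in column 3.
r2c3 is out (row 2 already has a 4).
r3c3 is out (box 3 already has a 4).
So the only cell in column 3 that can hold 4 is r1c3.
Therefore r1c3 = 4.

4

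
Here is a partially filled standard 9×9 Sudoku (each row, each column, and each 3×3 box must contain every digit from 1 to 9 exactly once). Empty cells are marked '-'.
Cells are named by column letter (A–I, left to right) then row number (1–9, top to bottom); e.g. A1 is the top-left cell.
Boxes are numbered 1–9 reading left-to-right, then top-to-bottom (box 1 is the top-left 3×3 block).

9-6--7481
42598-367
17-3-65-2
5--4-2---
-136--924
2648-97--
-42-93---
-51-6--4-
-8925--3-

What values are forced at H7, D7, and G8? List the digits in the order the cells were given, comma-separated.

For H7:
  Consider where 7 can go in column H.
  H3 is out (row 3 already has a 7).
  H4 is out (box 6 already has a 7).
  H6 is out (row 6 already has a 7).
  So the only cell in column H that can hold 7 is H7.
  So H7 = 7.
For D7:
  Consider where 1 can go in column D.
  D1 is out (row 1 already has a 1).
  D8 is out (row 8 already has a 1).
  So the only cell in column D that can hold 1 is D7.
  So D7 = 1.
For G8:
  Consider where 2 can go in box 9.
  G7 is out (row 7 already has a 2). H7 is out (row 7 already has a 2). I7 is out (row 7 already has a 2). I8 is out (column I already has a 2). The remaining empty cells in box 9 are similarly blocked.
  So the only cell in box 9 that can hold 2 is G8.
  So G8 = 2.

7,1,2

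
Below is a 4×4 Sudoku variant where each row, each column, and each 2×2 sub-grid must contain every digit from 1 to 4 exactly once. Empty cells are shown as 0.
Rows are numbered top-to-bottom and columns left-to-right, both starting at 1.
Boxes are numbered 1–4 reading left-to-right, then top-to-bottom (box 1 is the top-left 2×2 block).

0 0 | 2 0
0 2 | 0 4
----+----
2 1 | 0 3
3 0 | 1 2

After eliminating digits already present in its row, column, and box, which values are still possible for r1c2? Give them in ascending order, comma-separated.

3,4

Row 1 already contains {2}.
Column 2 already contains {1, 2}.
Its 2×2 block (box 1) already contains {2}.
Removing those from 1–4 leaves {3, 4} as the candidates for r1c2.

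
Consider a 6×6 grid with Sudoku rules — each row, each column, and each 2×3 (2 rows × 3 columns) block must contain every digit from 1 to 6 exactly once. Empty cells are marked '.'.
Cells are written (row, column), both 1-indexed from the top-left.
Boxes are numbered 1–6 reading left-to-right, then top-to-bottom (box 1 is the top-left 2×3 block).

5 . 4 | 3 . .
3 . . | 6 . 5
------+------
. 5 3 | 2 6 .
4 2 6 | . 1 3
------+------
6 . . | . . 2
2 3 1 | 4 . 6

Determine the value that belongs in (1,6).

1

Row 1 already contains {3, 4, 5}.
Column 6 already contains {2, 3, 5, 6}.
Its 2×3 block (box 2) already contains {3, 5, 6}.
The only value from 1–6 not eliminated is 1, so (1,6) = 1.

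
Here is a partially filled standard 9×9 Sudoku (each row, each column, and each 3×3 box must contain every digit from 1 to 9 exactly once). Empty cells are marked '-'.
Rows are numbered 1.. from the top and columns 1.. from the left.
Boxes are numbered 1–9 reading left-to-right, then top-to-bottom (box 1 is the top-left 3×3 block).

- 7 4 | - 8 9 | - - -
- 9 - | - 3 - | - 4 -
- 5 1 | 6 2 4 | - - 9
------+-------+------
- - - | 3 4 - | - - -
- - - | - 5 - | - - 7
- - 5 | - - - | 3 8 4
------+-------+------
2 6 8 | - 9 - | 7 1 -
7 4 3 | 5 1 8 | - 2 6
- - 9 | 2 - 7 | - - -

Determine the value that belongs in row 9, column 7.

Cell row 9, column 7 itself could take any of {4, 5, 8} by direct elimination.
Consider where 4 can go in box 9.
row 7, column 9 is out (column 9 already has a 4).
row 8, column 7 is out (row 8 already has a 4).
row 9, column 8 is out (column 8 already has a 4).
row 9, column 9 is out (column 9 already has a 4).
So the only cell in box 9 that can hold 4 is row 9, column 7.
Therefore row 9, column 7 = 4.

4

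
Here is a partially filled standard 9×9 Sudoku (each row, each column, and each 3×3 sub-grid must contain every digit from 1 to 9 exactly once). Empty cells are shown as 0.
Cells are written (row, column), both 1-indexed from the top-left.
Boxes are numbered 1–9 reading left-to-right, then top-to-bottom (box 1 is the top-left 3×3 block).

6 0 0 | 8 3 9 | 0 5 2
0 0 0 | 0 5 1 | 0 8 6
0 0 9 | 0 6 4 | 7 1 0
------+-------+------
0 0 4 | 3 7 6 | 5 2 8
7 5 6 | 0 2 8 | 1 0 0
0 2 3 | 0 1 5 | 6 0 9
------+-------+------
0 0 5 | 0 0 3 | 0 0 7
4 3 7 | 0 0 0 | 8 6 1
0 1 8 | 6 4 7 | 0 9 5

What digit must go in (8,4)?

5

Cell (8,4) itself could take any of {2, 5, 9} by direct elimination.
Consider where 5 can go in row 8.
(8,5) is out (column 5 already has a 5).
(8,6) is out (column 6 already has a 5).
So the only cell in row 8 that can hold 5 is (8,4).
Therefore (8,4) = 5.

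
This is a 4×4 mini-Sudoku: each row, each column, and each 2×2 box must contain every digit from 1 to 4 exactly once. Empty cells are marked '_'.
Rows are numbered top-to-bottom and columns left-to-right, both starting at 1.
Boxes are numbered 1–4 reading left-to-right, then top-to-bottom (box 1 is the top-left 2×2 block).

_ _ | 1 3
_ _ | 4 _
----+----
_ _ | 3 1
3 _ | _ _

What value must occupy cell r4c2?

Cell r4c2 itself could take any of {1, 2, 4} by direct elimination.
Consider where 1 can go in row 4.
r4c3 is out (column 3 already has a 1).
r4c4 is out (column 4 already has a 1).
So the only cell in row 4 that can hold 1 is r4c2.
Therefore r4c2 = 1.

1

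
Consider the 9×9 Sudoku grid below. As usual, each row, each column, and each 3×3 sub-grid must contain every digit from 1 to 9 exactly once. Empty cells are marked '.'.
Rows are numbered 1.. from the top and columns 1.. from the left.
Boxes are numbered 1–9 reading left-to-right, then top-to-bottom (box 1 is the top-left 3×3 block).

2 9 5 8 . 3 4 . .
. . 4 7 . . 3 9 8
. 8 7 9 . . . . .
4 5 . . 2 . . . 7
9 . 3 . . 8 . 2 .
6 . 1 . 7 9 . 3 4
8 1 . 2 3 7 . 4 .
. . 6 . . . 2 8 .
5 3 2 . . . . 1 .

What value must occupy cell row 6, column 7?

Cell row 6, column 7 itself could take any of {5, 8} by direct elimination.
Consider where 8 can go in row 6.
row 6, column 2 is out (column 2 already has a 8).
row 6, column 4 is out (column 4 already has a 8).
So the only cell in row 6 that can hold 8 is row 6, column 7.
Therefore row 6, column 7 = 8.

8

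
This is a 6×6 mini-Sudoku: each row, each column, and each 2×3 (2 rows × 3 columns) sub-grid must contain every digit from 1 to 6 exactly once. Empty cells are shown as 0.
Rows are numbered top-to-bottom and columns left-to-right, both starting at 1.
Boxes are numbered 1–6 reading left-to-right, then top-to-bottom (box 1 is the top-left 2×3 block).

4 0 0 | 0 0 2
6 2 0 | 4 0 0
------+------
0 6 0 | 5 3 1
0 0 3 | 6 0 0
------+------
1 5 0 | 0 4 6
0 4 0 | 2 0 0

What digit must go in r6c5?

Cell r6c5 itself could take any of {1, 5} by direct elimination.
Consider where 1 can go in box 6.
r5c4 is out (row 5 already has a 1).
r6c6 is out (column 6 already has a 1).
So the only cell in box 6 that can hold 1 is r6c5.
Therefore r6c5 = 1.

1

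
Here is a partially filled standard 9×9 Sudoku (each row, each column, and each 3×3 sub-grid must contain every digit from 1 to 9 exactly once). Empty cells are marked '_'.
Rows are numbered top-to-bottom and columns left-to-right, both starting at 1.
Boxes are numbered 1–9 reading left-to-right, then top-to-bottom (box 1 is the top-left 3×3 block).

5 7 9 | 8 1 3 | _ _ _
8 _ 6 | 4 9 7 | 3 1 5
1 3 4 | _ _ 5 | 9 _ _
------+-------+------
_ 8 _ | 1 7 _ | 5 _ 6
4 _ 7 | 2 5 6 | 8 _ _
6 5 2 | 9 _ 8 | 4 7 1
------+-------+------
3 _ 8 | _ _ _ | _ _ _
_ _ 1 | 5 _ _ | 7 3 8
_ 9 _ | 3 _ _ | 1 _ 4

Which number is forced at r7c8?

Cell r7c8 itself could take any of {2, 5, 6, 9} by direct elimination.
Consider where 5 can go in row 7.
r7c2 is out (column 2 already has a 5). r7c4 is out (column 4 already has a 5). r7c5 is out (column 5 already has a 5). r7c6 is out (column 6 already has a 5). The remaining empty cells in row 7 are similarly blocked.
So the only cell in row 7 that can hold 5 is r7c8.
Therefore r7c8 = 5.

5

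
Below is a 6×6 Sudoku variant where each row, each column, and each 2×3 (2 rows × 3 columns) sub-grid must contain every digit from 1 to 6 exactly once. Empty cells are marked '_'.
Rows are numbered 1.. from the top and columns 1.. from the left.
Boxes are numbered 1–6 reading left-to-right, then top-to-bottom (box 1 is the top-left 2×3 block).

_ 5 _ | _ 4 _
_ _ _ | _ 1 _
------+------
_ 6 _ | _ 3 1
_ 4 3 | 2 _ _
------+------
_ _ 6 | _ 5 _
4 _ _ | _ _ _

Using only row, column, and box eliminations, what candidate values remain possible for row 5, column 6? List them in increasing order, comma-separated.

2,3,4

Row 5 already contains {5, 6}.
Column 6 already contains {1}.
Its 2×3 block (box 6) already contains {5}.
Removing those from 1–6 leaves {2, 3, 4} as the candidates for row 5, column 6.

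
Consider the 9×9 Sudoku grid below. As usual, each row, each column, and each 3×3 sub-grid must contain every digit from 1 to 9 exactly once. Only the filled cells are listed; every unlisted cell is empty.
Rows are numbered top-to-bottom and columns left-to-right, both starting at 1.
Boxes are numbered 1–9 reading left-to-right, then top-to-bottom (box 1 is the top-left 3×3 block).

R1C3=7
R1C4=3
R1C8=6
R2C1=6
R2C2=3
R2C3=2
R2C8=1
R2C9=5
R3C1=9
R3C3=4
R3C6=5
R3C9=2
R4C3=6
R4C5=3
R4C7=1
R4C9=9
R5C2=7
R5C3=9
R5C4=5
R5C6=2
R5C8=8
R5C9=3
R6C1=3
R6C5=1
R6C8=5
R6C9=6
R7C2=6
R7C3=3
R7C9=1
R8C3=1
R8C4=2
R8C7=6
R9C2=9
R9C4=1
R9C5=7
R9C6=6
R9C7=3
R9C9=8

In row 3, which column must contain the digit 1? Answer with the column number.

2

Consider where 1 can go in row 3.
R3C4 is out (column 4 already has a 1).
R3C5 is out (column 5 already has a 1).
R3C7 is out (column 7 already has a 1).
R3C8 is out (column 8 already has a 1).
So the only cell in row 3 that can hold 1 is R3C2.
That is column 2.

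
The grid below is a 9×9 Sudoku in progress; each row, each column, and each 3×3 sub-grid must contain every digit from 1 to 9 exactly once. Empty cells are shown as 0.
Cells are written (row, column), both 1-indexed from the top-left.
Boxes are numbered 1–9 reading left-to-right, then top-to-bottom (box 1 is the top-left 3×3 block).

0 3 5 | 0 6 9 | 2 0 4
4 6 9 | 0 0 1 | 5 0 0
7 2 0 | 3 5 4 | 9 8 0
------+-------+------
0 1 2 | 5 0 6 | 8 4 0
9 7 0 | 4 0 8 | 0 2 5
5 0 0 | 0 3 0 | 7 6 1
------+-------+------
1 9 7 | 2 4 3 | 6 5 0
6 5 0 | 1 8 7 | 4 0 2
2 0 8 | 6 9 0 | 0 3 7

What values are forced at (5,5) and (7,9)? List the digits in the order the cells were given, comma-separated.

For (5,5):
  Row 5 already contains {2, 4, 5, 7, 8, 9}.
  Column 5 already contains {3, 4, 5, 6, 8, 9}.
  Its 3×3 block (box 5) already contains {3, 4, 5, 6, 8}.
  The only value from 1–9 not eliminated is 1, so (5,5) = 1.
For (7,9):
  Row 7 already contains {1, 2, 3, 4, 5, 6, 7, 9}.
  Column 9 already contains {1, 2, 4, 5, 7}.
  Its 3×3 block (box 9) already contains {2, 3, 4, 5, 6, 7}.
  The only value from 1–9 not eliminated is 8, so (7,9) = 8.

1,8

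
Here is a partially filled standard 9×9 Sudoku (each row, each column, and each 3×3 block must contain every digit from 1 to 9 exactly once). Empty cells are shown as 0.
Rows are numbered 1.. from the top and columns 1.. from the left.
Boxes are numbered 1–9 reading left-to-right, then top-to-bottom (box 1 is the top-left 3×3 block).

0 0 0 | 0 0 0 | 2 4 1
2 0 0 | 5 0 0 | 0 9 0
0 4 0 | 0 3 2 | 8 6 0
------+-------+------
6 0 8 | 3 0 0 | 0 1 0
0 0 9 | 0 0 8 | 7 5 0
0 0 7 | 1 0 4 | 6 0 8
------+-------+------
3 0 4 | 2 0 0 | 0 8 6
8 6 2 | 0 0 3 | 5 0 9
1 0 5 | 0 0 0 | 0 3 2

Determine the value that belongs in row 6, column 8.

2

Row 6 already contains {1, 4, 6, 7, 8}.
Column 8 already contains {1, 3, 4, 5, 6, 8, 9}.
Its 3×3 block (box 6) already contains {1, 5, 6, 7, 8}.
The only value from 1–9 not eliminated is 2, so row 6, column 8 = 2.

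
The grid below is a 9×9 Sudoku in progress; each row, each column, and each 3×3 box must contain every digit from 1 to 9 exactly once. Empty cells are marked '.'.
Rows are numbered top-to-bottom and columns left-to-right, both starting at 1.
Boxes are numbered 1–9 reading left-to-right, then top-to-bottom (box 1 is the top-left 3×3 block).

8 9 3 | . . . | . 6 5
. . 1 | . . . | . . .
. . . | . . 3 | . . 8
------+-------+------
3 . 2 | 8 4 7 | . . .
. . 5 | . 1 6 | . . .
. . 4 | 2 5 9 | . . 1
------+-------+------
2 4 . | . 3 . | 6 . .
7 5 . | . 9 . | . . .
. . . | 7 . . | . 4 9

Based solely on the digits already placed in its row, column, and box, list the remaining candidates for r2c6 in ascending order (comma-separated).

Row 2 already contains {1}.
Column 6 already contains {3, 6, 7, 9}.
Its 3×3 block (box 2) already contains {3}.
Removing those from 1–9 leaves {2, 4, 5, 8} as the candidates for r2c6.

2,4,5,8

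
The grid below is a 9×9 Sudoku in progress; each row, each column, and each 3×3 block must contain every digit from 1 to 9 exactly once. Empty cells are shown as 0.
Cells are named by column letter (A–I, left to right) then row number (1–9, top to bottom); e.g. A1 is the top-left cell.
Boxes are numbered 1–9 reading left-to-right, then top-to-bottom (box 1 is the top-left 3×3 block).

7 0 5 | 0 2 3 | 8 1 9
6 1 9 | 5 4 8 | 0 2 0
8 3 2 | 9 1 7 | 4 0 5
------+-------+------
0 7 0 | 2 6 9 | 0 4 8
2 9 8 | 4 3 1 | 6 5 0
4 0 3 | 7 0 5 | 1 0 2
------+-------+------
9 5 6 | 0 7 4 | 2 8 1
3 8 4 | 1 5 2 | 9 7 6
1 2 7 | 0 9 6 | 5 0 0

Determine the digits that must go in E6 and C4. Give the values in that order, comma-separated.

For E6:
  Row 6 already contains {1, 2, 3, 4, 5, 7}.
  Column E already contains {1, 2, 3, 4, 5, 6, 7, 9}.
  Its 3×3 block (box 5) already contains {1, 2, 3, 4, 5, 6, 7, 9}.
  The only value from 1–9 not eliminated is 8, so E6 = 8.
For C4:
  Row 4 already contains {2, 4, 6, 7, 8, 9}.
  Column C already contains {2, 3, 4, 5, 6, 7, 8, 9}.
  Its 3×3 block (box 4) already contains {2, 3, 4, 7, 8, 9}.
  The only value from 1–9 not eliminated is 1, so C4 = 1.

8,1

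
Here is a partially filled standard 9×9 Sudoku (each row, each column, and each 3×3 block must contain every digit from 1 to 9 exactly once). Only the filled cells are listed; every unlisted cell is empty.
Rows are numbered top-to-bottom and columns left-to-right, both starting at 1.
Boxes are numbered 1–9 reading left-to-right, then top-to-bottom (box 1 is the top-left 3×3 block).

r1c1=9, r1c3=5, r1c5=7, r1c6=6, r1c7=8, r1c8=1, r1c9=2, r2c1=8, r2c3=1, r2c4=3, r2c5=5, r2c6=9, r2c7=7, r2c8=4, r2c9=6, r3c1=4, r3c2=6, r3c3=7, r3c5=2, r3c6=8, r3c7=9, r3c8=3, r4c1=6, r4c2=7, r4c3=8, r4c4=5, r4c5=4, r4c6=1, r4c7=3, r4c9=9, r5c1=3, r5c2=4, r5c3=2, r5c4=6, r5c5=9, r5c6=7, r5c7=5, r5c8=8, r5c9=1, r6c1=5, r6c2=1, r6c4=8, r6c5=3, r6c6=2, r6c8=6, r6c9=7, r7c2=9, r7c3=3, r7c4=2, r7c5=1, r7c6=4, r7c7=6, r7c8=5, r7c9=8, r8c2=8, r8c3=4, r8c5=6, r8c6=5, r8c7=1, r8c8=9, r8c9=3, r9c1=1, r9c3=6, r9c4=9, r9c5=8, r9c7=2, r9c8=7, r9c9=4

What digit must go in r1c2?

3

Row 1 already contains {1, 2, 5, 6, 7, 8, 9}.
Column 2 already contains {1, 4, 6, 7, 8, 9}.
Its 3×3 block (box 1) already contains {1, 4, 5, 6, 7, 8, 9}.
The only value from 1–9 not eliminated is 3, so r1c2 = 3.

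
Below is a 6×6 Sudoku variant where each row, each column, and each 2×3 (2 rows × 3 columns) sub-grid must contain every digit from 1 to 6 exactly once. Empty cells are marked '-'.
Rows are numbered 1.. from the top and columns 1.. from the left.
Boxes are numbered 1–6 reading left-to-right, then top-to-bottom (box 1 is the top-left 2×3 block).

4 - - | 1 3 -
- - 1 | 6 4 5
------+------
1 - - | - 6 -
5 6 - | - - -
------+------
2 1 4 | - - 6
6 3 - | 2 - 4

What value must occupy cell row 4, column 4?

Cell row 4, column 4 itself could take any of {3, 4} by direct elimination.
Consider where 4 can go in row 4.
row 4, column 3 is out (column 3 already has a 4).
row 4, column 5 is out (column 5 already has a 4).
row 4, column 6 is out (column 6 already has a 4).
So the only cell in row 4 that can hold 4 is row 4, column 4.
Therefore row 4, column 4 = 4.

4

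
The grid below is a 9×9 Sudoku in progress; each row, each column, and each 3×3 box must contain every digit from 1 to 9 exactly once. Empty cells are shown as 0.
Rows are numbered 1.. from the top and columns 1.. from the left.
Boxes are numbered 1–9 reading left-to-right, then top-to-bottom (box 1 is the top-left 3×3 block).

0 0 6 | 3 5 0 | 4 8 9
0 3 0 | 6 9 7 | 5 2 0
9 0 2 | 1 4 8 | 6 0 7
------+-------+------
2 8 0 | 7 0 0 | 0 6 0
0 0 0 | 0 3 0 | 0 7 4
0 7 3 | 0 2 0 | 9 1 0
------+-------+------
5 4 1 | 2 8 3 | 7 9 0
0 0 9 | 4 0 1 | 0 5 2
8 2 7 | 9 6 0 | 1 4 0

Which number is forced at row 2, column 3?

Cell row 2, column 3 itself could take any of {4, 8} by direct elimination.
Consider where 8 can go in row 2.
row 2, column 1 is out (column 1 already has a 8).
row 2, column 9 is out (box 3 already has a 8).
So the only cell in row 2 that can hold 8 is row 2, column 3.
Therefore row 2, column 3 = 8.

8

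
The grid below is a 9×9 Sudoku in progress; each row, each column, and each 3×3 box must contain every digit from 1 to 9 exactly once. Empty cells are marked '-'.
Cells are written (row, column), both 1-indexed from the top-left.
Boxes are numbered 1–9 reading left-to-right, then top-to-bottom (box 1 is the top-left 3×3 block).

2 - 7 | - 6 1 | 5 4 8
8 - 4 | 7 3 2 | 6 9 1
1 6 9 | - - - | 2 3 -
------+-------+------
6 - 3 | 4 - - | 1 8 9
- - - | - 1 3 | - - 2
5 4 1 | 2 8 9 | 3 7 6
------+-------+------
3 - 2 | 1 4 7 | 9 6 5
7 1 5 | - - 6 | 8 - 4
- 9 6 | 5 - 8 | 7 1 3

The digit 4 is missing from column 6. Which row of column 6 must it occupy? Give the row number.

Consider where 4 can go in column 6.
(4,6) is out (row 4 already has a 4).
So the only cell in column 6 that can hold 4 is (3,6).
That is row 3.

3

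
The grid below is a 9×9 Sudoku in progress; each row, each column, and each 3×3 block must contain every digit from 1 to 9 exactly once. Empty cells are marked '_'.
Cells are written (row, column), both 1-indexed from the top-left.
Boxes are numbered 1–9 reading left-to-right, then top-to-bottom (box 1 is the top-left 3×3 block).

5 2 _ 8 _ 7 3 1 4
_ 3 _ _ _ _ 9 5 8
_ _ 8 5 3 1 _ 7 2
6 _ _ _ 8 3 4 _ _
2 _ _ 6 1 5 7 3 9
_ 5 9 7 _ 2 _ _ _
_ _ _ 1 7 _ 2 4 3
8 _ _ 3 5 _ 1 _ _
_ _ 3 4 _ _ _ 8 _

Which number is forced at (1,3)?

6

Row 1 already contains {1, 2, 3, 4, 5, 7, 8}.
Column 3 already contains {3, 8, 9}.
Its 3×3 block (box 1) already contains {2, 3, 5, 8}.
The only value from 1–9 not eliminated is 6, so (1,3) = 6.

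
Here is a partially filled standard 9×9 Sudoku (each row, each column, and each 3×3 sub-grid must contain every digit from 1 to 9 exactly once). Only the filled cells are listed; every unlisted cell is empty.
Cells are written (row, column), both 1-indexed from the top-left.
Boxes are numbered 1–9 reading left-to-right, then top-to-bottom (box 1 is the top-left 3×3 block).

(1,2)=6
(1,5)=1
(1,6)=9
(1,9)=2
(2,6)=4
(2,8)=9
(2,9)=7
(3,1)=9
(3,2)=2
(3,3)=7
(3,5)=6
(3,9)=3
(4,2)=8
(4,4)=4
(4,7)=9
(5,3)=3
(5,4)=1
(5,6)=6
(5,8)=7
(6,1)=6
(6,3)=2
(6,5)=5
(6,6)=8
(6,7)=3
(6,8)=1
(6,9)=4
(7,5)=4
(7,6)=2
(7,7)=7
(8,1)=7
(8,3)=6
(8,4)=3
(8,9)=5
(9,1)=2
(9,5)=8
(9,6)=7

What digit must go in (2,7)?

Cell (2,7) itself could take any of {1, 5, 6, 8} by direct elimination.
Consider where 6 can go in box 3.
(1,7) is out (row 1 already has a 6).
(1,8) is out (row 1 already has a 6).
(3,7) is out (row 3 already has a 6).
(3,8) is out (row 3 already has a 6).
So the only cell in box 3 that can hold 6 is (2,7).
Therefore (2,7) = 6.

6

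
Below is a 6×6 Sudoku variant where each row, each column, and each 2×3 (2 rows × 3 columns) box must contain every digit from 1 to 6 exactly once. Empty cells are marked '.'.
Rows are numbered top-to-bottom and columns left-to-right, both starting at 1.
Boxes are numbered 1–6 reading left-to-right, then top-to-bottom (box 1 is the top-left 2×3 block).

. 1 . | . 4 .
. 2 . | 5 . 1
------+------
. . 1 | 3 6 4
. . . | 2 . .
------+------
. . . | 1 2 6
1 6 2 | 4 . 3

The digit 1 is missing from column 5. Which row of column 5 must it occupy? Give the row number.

4

Consider where 1 can go in column 5.
R2C5 is out (row 2 already has a 1).
R6C5 is out (row 6 already has a 1).
So the only cell in column 5 that can hold 1 is R4C5.
That is row 4.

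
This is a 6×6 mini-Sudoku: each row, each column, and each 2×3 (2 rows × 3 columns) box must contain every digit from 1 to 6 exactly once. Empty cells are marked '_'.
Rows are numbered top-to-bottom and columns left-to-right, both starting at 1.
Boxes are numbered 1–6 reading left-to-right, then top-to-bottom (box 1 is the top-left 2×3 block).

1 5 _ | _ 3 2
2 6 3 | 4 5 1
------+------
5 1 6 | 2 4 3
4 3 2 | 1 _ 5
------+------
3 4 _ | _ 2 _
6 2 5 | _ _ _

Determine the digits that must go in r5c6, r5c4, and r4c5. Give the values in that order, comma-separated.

6,5,6

For r5c6:
  Row 5 already contains {2, 3, 4}.
  Column 6 already contains {1, 2, 3, 5}.
  Its 2×3 block (box 6) already contains {2}.
  The only value from 1–6 not eliminated is 6, so r5c6 = 6.
For r5c4:
  Consider where 5 can go in column 4.
  r1c4 is out (row 1 already has a 5).
  r6c4 is out (row 6 already has a 5).
  So the only cell in column 4 that can hold 5 is r5c4.
  So r5c4 = 5.
For r4c5:
  Row 4 already contains {1, 2, 3, 4, 5}.
  Column 5 already contains {2, 3, 4, 5}.
  Its 2×3 block (box 4) already contains {1, 2, 3, 4, 5}.
  The only value from 1–6 not eliminated is 6, so r4c5 = 6.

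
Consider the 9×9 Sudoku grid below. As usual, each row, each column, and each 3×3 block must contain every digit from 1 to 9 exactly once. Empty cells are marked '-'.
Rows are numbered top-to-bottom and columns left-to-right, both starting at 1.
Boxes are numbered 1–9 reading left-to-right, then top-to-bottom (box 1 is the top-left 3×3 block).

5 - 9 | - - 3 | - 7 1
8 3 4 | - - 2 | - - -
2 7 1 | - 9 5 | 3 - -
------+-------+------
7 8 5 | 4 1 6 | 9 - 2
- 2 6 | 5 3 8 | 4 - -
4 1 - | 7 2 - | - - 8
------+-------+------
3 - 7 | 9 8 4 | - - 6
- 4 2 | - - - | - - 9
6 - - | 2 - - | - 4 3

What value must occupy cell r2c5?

Cell r2c5 itself could take any of {6, 7} by direct elimination.
Consider where 7 can go in box 2.
r1c4 is out (row 1 already has a 7).
r1c5 is out (row 1 already has a 7).
r2c4 is out (column 4 already has a 7).
r3c4 is out (row 3 already has a 7).
So the only cell in box 2 that can hold 7 is r2c5.
Therefore r2c5 = 7.

7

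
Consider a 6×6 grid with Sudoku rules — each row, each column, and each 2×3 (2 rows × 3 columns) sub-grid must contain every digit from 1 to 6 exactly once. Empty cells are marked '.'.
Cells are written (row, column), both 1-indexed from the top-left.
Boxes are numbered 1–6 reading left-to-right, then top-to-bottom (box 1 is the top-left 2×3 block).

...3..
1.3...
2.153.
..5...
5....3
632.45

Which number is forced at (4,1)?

Cell (4,1) itself could take any of {3, 4} by direct elimination.
Consider where 3 can go in column 1.
(1,1) is out (row 1 already has a 3).
So the only cell in column 1 that can hold 3 is (4,1).
Therefore (4,1) = 3.

3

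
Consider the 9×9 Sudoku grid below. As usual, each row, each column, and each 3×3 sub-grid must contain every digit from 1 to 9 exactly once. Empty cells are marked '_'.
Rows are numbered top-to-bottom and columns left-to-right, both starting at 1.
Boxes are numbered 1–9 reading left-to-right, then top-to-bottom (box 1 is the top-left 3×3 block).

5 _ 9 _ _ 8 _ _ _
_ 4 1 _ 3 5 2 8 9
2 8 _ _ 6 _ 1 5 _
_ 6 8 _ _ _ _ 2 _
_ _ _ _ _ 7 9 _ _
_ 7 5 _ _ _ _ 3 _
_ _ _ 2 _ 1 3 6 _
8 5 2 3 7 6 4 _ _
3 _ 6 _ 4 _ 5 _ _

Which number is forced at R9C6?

Row 9 already contains {3, 4, 5, 6}.
Column 6 already contains {1, 5, 6, 7, 8}.
Its 3×3 block (box 8) already contains {1, 2, 3, 4, 6, 7}.
The only value from 1–9 not eliminated is 9, so R9C6 = 9.

9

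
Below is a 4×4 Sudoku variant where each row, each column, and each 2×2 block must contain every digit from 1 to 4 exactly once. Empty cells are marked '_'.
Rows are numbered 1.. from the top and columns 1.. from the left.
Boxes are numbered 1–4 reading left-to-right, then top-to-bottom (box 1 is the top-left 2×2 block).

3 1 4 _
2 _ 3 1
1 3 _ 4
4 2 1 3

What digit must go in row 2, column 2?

4

Row 2 already contains {1, 2, 3}.
Column 2 already contains {1, 2, 3}.
Its 2×2 block (box 1) already contains {1, 2, 3}.
The only value from 1–4 not eliminated is 4, so row 2, column 2 = 4.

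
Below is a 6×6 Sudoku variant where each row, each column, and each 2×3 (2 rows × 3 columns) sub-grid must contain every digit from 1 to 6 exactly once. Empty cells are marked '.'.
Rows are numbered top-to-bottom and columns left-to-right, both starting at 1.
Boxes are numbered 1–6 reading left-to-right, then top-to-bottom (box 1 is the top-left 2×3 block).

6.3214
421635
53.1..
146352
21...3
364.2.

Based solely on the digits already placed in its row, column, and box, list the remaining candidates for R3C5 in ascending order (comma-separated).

4,6

Row 3 already contains {1, 3, 5}.
Column 5 already contains {1, 2, 3, 5}.
Its 2×3 block (box 4) already contains {1, 2, 3, 5}.
Removing those from 1–6 leaves {4, 6} as the candidates for R3C5.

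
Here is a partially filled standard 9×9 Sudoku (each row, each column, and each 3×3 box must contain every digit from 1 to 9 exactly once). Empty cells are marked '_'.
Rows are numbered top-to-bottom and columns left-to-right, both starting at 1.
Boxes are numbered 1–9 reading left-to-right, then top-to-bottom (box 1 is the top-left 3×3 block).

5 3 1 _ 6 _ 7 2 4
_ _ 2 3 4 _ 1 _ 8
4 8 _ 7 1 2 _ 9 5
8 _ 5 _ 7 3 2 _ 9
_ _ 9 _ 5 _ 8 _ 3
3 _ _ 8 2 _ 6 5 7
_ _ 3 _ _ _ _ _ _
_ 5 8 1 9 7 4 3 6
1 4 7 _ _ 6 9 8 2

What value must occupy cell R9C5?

3

Row 9 already contains {1, 2, 4, 6, 7, 8, 9}.
Column 5 already contains {1, 2, 4, 5, 6, 7, 9}.
Its 3×3 block (box 8) already contains {1, 6, 7, 9}.
The only value from 1–9 not eliminated is 3, so R9C5 = 3.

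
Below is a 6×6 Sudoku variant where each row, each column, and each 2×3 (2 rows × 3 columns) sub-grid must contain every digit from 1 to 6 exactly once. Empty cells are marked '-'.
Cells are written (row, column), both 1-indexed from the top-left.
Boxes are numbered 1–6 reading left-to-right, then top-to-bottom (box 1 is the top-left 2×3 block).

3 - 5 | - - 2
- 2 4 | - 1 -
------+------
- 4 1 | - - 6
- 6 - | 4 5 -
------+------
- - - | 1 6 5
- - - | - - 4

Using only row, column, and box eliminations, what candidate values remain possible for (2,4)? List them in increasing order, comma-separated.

Row 2 already contains {1, 2, 4}.
Column 4 already contains {1, 4}.
Its 2×3 block (box 2) already contains {1, 2}.
Removing those from 1–6 leaves {3, 5, 6} as the candidates for (2,4).

3,5,6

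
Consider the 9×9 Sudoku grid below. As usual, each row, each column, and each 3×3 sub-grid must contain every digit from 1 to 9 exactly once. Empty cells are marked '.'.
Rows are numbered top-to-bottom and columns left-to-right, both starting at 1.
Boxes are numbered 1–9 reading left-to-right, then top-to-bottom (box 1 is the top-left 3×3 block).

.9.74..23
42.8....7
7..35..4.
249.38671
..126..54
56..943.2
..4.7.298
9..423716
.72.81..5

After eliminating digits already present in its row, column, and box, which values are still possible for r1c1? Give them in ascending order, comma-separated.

1,6,8

Row 1 already contains {2, 3, 4, 7, 9}.
Column 1 already contains {2, 4, 5, 7, 9}.
Its 3×3 block (box 1) already contains {2, 4, 7, 9}.
Removing those from 1–9 leaves {1, 6, 8} as the candidates for r1c1.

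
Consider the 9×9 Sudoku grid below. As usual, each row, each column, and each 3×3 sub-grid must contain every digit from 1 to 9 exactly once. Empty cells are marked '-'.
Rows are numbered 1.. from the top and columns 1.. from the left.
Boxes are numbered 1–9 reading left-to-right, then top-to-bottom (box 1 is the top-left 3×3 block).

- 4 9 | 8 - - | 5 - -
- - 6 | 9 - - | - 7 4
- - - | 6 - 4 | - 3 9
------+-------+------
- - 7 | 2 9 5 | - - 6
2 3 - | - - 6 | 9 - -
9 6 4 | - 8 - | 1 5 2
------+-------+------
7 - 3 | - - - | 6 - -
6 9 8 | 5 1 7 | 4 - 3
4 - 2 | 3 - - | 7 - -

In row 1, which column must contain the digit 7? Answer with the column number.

5

Consider where 7 can go in row 1.
row 1, column 1 is out (column 1 already has a 7).
row 1, column 6 is out (column 6 already has a 7).
row 1, column 8 is out (column 8 already has a 7).
row 1, column 9 is out (box 3 already has a 7).
So the only cell in row 1 that can hold 7 is row 1, column 5.
That is column 5.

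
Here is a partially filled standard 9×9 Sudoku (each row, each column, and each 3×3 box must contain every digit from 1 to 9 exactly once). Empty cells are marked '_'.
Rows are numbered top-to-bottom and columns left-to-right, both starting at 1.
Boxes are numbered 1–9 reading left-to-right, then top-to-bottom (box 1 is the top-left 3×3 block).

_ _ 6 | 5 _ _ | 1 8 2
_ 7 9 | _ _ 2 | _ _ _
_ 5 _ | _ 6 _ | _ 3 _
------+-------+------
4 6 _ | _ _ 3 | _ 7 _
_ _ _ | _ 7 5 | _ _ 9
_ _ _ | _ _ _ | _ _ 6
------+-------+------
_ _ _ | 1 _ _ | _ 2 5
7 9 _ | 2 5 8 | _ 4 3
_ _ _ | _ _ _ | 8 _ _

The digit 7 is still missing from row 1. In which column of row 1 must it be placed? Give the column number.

6

Consider where 7 can go in row 1.
R1C1 is out (column 1 already has a 7).
R1C2 is out (column 2 already has a 7).
R1C5 is out (column 5 already has a 7).
So the only cell in row 1 that can hold 7 is R1C6.
That is column 6.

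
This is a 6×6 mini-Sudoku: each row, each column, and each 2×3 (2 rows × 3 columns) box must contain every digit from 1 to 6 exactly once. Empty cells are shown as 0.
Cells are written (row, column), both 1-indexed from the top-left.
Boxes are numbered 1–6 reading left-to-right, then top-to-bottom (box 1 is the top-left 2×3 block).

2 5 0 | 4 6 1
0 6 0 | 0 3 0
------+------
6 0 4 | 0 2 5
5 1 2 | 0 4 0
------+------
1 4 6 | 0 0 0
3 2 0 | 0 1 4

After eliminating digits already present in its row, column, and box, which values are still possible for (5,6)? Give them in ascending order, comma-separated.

2,3

Row 5 already contains {1, 4, 6}.
Column 6 already contains {1, 4, 5}.
Its 2×3 block (box 6) already contains {1, 4}.
Removing those from 1–6 leaves {2, 3} as the candidates for (5,6).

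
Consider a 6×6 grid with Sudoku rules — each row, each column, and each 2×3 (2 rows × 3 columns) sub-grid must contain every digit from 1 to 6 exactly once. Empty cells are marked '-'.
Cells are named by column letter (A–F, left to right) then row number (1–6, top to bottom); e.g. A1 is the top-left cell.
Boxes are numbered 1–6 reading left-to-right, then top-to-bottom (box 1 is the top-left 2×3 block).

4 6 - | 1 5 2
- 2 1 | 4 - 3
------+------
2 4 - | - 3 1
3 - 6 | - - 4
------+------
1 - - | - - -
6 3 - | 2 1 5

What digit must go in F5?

Row 5 already contains {1}.
Column F already contains {1, 2, 3, 4, 5}.
Its 2×3 block (box 6) already contains {1, 2, 5}.
The only value from 1–6 not eliminated is 6, so F5 = 6.

6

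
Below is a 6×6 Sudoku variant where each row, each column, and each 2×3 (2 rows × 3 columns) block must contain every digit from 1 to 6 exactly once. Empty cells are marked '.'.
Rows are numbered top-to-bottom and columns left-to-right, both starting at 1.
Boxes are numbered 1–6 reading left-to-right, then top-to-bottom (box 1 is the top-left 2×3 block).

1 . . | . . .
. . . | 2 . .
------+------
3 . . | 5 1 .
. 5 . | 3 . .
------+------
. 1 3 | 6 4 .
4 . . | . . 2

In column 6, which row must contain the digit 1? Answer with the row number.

2

Consider where 1 can go in column 6.
R1C6 is out (row 1 already has a 1).
R3C6 is out (row 3 already has a 1).
R4C6 is out (box 4 already has a 1).
R5C6 is out (row 5 already has a 1).
So the only cell in column 6 that can hold 1 is R2C6.
That is row 2.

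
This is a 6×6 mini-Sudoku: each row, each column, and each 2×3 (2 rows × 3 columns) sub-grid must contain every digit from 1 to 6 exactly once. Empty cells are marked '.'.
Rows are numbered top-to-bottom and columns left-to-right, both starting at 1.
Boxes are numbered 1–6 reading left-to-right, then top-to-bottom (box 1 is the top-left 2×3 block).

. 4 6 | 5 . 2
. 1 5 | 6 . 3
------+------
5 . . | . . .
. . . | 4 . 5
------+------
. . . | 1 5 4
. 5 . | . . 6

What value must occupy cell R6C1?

4

Cell R6C1 itself could take any of {1, 2, 3, 4} by direct elimination.
Consider where 4 can go in column 1.
R1C1 is out (row 1 already has a 4).
R2C1 is out (box 1 already has a 4).
R4C1 is out (row 4 already has a 4).
R5C1 is out (row 5 already has a 4).
So the only cell in column 1 that can hold 4 is R6C1.
Therefore R6C1 = 4.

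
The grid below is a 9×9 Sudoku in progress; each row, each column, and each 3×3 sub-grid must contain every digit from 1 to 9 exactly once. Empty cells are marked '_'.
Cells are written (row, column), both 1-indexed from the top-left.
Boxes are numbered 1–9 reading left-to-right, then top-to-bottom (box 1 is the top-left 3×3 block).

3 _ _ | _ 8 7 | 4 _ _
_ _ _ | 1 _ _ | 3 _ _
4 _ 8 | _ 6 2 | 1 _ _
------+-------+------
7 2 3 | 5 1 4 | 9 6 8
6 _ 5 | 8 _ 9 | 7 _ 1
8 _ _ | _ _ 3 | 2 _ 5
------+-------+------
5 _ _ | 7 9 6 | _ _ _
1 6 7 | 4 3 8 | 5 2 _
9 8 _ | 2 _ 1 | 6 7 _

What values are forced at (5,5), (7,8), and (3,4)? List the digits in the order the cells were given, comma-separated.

For (5,5):
  Row 5 already contains {1, 5, 6, 7, 8, 9}.
  Column 5 already contains {1, 3, 6, 8, 9}.
  Its 3×3 block (box 5) already contains {1, 3, 4, 5, 8, 9}.
  The only value from 1–9 not eliminated is 2, so (5,5) = 2.
For (7,8):
  Consider where 1 can go in row 7.
  (7,2) is out (box 7 already has a 1).
  (7,3) is out (box 7 already has a 1).
  (7,7) is out (column 7 already has a 1).
  (7,9) is out (column 9 already has a 1).
  So the only cell in row 7 that can hold 1 is (7,8).
  So (7,8) = 1.
For (3,4):
  Consider where 3 can go in box 2.
  (1,4) is out (row 1 already has a 3).
  (2,5) is out (row 2 already has a 3).
  (2,6) is out (row 2 already has a 3).
  So the only cell in box 2 that can hold 3 is (3,4).
  So (3,4) = 3.

2,1,3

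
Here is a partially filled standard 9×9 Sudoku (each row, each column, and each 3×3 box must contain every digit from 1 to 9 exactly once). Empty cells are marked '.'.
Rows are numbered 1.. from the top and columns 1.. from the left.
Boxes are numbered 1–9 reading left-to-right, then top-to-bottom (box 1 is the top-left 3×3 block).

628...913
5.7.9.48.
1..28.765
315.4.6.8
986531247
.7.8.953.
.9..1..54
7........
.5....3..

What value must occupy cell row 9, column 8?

Cell row 9, column 8 itself could take any of {2, 7, 9} by direct elimination.
Consider where 7 can go in box 9.
row 7, column 7 is out (column 7 already has a 7).
row 8, column 7 is out (row 8 already has a 7).
row 8, column 8 is out (row 8 already has a 7).
row 8, column 9 is out (row 8 already has a 7).
row 9, column 9 is out (column 9 already has a 7).
So the only cell in box 9 that can hold 7 is row 9, column 8.
Therefore row 9, column 8 = 7.

7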